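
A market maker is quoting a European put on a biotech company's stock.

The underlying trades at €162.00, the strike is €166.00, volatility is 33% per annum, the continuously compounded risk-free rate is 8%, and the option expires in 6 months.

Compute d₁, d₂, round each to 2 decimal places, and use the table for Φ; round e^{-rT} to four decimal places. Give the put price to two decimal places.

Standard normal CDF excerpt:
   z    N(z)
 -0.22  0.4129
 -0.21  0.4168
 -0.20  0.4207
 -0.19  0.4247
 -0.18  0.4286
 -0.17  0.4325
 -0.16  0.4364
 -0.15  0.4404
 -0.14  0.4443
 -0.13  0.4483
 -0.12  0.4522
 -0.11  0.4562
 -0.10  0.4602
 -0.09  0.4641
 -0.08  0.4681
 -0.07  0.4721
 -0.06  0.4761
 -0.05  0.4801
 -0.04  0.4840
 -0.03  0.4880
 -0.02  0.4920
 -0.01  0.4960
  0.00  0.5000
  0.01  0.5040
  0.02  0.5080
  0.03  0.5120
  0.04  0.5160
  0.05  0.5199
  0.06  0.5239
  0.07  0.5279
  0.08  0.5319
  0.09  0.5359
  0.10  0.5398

T = 0.5;  σ√T = 0.2333
d₁ = [ln(162/166) + (0.08 + 0.33²/2)·0.5] / 0.2333 = [-0.0244 + 0.0672] / 0.2333 = 0.1836 which rounds to 0.18
d₂ = d₁ − σ√T = 0.1836 − 0.2333 = -0.0498 which rounds to -0.05
e^(−rT) = e^(−0.08·0.5) = 0.9608
P = 166·0.9608·N(0.05) − 162·N(-0.18) = 166·0.9608·0.5199 − 162·0.4286 = 82.9203 − 69.4332 = 13.4871

€13.49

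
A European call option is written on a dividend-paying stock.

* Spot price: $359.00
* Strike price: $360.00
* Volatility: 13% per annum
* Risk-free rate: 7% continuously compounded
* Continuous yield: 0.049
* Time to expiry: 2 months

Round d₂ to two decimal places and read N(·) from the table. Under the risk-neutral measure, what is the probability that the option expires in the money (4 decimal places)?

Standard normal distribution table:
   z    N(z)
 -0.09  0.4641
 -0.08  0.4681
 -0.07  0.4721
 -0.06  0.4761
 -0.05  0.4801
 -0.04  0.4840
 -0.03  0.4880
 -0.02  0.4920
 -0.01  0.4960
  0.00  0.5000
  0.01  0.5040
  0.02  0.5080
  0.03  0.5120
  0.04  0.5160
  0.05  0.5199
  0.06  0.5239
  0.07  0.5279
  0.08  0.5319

T = 0.1667;  σ√T = 0.0531
d₁ = [ln(359/360) + (0.07 − 0.049 + 0.13²/2)·0.1667] / 0.0531 = [-0.0028 + 0.0049] / 0.0531 = 0.0401 ⇒ 0.04
d₂ = d₁ − σ√T = 0.0401 − 0.0531 = -0.0130 ⇒ -0.01
Risk-neutral Pr[S_T > K] = N(d₂) = N(-0.01) = 0.4960

0.4960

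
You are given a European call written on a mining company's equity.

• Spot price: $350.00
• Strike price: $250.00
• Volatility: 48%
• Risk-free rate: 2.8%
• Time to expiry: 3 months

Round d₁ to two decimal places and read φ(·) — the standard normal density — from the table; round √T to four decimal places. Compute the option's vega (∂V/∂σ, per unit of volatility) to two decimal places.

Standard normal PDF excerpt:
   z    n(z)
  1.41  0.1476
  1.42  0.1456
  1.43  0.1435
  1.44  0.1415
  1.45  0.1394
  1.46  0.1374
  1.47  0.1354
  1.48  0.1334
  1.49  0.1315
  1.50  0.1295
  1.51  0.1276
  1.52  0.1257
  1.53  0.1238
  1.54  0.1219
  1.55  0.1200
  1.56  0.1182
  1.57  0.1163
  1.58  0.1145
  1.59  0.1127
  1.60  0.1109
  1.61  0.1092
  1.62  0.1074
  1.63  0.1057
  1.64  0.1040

21.00

σ√T = 0.48·√0.25 = 0.2400
ln(S/K) + (r + σ²/2)T = ln(350/250) + (0.028 + 0.48²/2)·0.25 = 0.3365 + 0.0358 = 0.3723
d₁ = 0.3723 / 0.2400 = 1.5511 ≈ 1.55
√T = √0.25 = 0.5000
φ(d₁) = φ(1.55) = 0.1200
vega = S·φ(d₁)·√T = 350·0.1200·0.5000 = 21.0000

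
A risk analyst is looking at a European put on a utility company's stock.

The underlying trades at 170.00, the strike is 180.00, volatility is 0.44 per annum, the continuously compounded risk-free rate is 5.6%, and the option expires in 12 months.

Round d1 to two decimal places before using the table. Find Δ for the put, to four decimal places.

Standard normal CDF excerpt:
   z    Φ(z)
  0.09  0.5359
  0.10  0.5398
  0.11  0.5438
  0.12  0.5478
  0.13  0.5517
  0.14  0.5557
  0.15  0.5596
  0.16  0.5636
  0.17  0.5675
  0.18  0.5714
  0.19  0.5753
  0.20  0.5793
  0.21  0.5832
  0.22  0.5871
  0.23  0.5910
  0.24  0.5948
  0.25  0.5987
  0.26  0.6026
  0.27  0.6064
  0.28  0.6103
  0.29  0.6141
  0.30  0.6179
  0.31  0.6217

-0.4129

σ√T = 0.44 × 1.0000 = 0.4400
ln(S/K) + (r + σ²/2)T = ln(170/180) + (0.056 + 0.44²/2)·1 = -0.0572 + 0.1528 = 0.0956
d₁ = 0.0956 / 0.4400 = 0.2174 ≈ 0.22
N(d₁) = N(0.22) = 0.5871
Δ_put = N(d₁) − 1 = 0.5871 − 1 = -0.4129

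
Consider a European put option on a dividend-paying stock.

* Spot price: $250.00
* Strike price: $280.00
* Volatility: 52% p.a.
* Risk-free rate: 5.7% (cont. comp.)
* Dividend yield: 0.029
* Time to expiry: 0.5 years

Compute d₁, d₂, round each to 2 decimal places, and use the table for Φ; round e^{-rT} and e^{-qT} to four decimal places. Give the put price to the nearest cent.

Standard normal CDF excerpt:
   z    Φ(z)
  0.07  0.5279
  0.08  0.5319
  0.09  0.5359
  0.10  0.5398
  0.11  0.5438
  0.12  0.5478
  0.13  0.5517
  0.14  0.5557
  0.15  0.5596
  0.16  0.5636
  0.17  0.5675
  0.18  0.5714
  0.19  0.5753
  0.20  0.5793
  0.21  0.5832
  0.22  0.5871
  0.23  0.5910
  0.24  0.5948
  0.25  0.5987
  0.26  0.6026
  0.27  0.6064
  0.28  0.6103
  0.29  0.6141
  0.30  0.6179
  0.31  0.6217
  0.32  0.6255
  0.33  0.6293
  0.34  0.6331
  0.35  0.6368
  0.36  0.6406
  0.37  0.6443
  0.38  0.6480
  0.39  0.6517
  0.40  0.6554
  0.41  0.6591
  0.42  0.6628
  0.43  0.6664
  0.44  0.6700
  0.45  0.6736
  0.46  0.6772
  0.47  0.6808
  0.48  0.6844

σ√T = 0.52·√0.5 = 0.3677
d₁ = [ln(250/280) + (0.057 − 0.029 + 0.52²/2)·0.5] / 0.3677 = [-0.1133 + 0.0816] / 0.3677 = -0.0863 → -0.09
d₂ = d₁ − σ√T = -0.0863 − 0.3677 = -0.4540 → -0.45
exp(−qT) = exp(−0.029·0.5) = 0.9856;  exp(−rT) = exp(−0.057·0.5) = 0.9719
P = 280·0.9719·N(0.45) − 250·0.9856·N(0.09) = 280·0.9719·0.6736 − 250·0.9856·0.5359 = 183.3081 − 132.0458 = 51.2624

$51.26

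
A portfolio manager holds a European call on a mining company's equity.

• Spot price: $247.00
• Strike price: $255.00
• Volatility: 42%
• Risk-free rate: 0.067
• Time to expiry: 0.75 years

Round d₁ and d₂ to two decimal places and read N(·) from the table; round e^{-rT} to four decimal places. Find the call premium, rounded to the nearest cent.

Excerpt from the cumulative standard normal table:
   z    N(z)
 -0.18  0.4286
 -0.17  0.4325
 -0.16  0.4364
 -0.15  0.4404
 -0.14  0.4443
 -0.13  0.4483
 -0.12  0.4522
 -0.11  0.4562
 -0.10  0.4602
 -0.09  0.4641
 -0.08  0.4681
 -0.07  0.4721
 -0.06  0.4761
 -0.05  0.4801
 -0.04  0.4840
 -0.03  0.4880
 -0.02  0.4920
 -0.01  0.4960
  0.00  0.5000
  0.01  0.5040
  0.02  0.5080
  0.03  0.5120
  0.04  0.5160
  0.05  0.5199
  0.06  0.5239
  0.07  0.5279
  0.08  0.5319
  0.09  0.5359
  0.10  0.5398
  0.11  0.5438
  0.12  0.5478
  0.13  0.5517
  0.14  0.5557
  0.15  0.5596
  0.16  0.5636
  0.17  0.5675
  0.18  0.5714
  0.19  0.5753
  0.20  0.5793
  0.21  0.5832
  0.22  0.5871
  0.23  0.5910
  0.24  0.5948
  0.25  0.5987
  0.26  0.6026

$37.26

T = 0.75;  σ√T = 0.3637
d₁ = [ln(247/255) + (0.067 + 0.42²/2)·0.75] / 0.3637 = [-0.0319 + 0.1164] / 0.3637 = 0.2324 → 0.23
d₂ = d₁ − σ√T = 0.2324 − 0.3637 = -0.1313 → -0.13
exp(−rT) = exp(−0.067·0.75) = 0.9510
N(d₁) = N(0.23) = 0.5910;  N(d₂) = N(-0.13) = 0.4483
C = 247·0.5910 − 255·0.9510·0.4483 = 145.9770 − 108.7150 = 37.2620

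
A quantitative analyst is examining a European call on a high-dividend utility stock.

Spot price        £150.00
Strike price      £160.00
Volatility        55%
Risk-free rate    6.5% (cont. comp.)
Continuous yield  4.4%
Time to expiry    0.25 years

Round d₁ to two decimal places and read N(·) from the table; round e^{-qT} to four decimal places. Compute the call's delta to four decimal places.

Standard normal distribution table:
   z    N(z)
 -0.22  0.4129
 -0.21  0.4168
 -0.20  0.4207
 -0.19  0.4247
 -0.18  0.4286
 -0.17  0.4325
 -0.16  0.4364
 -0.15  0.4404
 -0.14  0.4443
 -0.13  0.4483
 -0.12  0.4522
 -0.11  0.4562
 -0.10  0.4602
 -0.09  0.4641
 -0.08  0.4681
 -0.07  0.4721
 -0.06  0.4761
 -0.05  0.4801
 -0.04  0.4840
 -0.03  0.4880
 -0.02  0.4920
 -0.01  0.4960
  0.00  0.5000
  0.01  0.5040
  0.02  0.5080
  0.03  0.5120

0.4630

T = 0.25;  σ√T = 0.2750
d₁ = [ln(150/160) + (0.065 − 0.044 + 0.55²/2)·0.25] / 0.2750 = [-0.0645 + 0.0431] / 0.2750 = -0.0781 ⇒ -0.08
N(d₁) = N(-0.08) = 0.4681
Δ_call = exp(−qT)·N(d₁) = 0.9891·0.4681 = 0.4630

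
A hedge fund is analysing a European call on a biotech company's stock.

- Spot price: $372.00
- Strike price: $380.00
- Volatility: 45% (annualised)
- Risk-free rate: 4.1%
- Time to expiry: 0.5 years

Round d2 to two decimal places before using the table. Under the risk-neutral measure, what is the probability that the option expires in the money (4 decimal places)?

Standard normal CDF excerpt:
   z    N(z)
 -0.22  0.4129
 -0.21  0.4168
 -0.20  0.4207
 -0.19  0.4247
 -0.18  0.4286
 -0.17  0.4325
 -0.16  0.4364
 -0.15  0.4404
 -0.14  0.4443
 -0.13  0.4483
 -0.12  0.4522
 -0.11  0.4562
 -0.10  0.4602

σ√T = 0.45·√0.5 = 0.3182
d₁ = [ln(372/380) + (0.041 + 0.45²/2)·0.5] / 0.3182 = [-0.0213 + 0.0711] / 0.3182 = 0.1567 ≈ 0.16
d₂ = d₁ − σ√T = 0.1567 − 0.3182 = -0.1615 ≈ -0.16
Risk-neutral Pr[S_T > K] = N(d₂) = N(-0.16) = 0.4364

0.4364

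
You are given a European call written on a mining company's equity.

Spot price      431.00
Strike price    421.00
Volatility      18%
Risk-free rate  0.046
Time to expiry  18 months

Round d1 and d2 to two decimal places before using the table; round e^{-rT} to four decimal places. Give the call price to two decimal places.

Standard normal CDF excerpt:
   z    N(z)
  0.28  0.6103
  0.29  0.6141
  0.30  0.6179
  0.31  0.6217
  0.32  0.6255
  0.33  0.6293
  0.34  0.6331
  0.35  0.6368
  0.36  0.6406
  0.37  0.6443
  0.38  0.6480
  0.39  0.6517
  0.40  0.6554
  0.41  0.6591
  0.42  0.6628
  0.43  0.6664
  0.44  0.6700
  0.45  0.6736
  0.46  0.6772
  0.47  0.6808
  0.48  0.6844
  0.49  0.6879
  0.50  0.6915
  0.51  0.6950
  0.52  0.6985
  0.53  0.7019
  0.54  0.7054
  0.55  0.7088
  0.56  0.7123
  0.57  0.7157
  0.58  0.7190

58.24

σ√T = 0.18 × 1.2247 = 0.2205
d₁ = [ln(431/421) + (0.046 + 0.18²/2)·1.5] / 0.2205 = [0.0235 + 0.0933] / 0.2205 = 0.5297 ⇒ 0.53
d₂ = d₁ − σ√T = 0.5297 − 0.2205 = 0.3092 ⇒ 0.31
e^(−rT) = e^(−0.046·1.5) = 0.9333
N(d₁) = N(0.53) = 0.7019;  N(d₂) = N(0.31) = 0.6217
C = 431·0.7019 − 421·0.9333·0.6217 = 302.5189 − 244.2779 = 58.2410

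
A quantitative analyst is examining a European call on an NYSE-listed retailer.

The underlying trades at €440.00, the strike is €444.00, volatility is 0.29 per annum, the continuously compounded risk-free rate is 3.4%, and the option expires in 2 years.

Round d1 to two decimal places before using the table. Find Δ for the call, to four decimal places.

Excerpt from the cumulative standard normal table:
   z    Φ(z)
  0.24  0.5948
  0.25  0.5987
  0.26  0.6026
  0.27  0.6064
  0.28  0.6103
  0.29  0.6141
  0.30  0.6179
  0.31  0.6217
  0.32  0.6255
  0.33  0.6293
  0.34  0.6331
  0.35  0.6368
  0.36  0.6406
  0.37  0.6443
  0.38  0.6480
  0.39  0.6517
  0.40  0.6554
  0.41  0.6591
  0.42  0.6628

0.6368

T = 2;  σ√T = 0.4101
d₁ = [ln(440/444) + (0.034 + 0.29²/2)·2] / 0.4101 = [-0.0090 + 0.1521] / 0.4101 = 0.3488 ≈ 0.35
N(d₁) = N(0.35) = 0.6368
Δ_call = N(d₁) = 0.6368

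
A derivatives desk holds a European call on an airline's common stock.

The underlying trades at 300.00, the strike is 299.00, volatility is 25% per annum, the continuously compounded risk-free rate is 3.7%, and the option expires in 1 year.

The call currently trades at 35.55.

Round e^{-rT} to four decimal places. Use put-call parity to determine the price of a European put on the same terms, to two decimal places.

23.70

e^(−rT) = e^(−0.037·1) = 0.9637
Put-call parity: C − P = S − K·e^(−rT) = 300 − 299·0.9637 = 300 − 288.1463 = 11.8537
P = C − (C − P) = 35.55 − (11.8537) = 23.6963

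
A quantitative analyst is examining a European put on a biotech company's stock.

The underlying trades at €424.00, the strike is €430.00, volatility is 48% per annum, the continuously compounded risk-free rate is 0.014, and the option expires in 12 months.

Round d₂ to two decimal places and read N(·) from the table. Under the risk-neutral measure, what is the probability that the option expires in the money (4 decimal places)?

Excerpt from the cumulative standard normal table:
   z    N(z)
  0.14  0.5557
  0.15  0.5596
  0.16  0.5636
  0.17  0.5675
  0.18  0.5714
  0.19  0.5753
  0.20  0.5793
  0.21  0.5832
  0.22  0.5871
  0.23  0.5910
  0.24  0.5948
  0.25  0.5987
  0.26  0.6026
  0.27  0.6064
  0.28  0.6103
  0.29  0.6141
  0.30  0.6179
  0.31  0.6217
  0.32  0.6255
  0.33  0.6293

0.5948

T = 1;  σ√T = 0.4800
ln(S/K) + (r + σ²/2)T = ln(424/430) + (0.014 + 0.48²/2)·1 = -0.0141 + 0.1292 = 0.1151
d₁ = 0.1151 / 0.4800 = 0.2399 ≈ 0.24
d₂ = d₁ − σ√T = 0.2399 − 0.4800 = -0.2401 ≈ -0.24
Pr(exercise) under Q = N(−d₂) = N(0.24) = 0.5948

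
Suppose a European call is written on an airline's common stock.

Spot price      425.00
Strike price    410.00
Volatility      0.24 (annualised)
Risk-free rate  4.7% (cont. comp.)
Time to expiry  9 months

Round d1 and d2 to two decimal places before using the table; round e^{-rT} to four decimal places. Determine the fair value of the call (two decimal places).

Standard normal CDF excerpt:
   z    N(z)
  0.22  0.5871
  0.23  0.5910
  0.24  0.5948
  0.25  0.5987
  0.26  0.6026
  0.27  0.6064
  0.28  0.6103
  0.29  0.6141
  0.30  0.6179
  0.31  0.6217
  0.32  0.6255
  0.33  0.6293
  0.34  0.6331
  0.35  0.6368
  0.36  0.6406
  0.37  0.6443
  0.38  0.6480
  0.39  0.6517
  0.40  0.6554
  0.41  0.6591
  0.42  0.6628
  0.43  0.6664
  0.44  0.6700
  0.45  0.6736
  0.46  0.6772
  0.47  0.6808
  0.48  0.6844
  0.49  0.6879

50.85

T = 0.75;  σ√T = 0.2078
d₁ = [ln(425/410) + (0.047 + 0.24²/2)·0.75] / 0.2078 = [0.0359 + 0.0569] / 0.2078 = 0.4464 ⇒ 0.45
d₂ = d₁ − σ√T = 0.4464 − 0.2078 = 0.2386 ⇒ 0.24
e^(−rT) = e^(−0.047·0.75) = 0.9654
N(d₁) = N(0.45) = 0.6736;  N(d₂) = N(0.24) = 0.5948
C = 425·0.6736 − 410·0.9654·0.5948 = 286.2800 − 235.4302 = 50.8498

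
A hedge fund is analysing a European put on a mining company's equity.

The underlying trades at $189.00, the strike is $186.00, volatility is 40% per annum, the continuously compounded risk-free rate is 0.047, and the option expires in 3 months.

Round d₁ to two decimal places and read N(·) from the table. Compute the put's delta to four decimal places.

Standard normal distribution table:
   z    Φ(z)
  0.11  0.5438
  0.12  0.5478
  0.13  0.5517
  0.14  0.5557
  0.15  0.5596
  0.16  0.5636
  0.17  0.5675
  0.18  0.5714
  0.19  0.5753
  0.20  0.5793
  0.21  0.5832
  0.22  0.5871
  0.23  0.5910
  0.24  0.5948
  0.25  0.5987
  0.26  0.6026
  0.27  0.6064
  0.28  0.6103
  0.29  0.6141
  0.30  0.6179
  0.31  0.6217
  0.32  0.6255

σ√T = 0.4·√0.25 = 0.2000
ln(S/K) + (r + σ²/2)T = ln(189/186) + (0.047 + 0.4²/2)·0.25 = 0.0160 + 0.0318 = 0.0478
d₁ = 0.0478 / 0.2000 = 0.2388 → 0.24
N(d₁) = N(0.24) = 0.5948
Δ_put = N(d₁) − 1 = 0.5948 − 1 = -0.4052

-0.4052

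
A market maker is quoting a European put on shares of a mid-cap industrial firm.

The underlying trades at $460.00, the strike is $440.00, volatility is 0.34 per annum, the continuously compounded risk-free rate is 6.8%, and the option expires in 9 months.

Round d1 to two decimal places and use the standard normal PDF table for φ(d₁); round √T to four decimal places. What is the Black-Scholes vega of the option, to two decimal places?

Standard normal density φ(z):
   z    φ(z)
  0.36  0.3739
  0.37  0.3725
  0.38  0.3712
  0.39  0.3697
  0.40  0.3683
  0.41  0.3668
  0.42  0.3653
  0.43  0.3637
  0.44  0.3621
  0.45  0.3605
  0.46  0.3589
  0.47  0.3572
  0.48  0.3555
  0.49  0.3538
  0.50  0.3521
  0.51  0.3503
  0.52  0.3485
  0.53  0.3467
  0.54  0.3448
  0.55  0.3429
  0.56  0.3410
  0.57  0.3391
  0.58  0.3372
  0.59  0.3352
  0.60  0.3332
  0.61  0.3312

142.29

σ√T = 0.34 × 0.8660 = 0.2944
ln(S/K) + (r + σ²/2)T = ln(460/440) + (0.068 + 0.34²/2)·0.75 = 0.0445 + 0.0944 = 0.1388
d₁ = 0.1388 / 0.2944 = 0.4714 which rounds to 0.47
√T = √0.75 = 0.8660
φ(d₁) = φ(0.47) = 0.3572
vega = S·φ(d₁)·√T = 460·0.3572·0.8660 = 142.2942
(Call and put vega coincide under Black-Scholes.)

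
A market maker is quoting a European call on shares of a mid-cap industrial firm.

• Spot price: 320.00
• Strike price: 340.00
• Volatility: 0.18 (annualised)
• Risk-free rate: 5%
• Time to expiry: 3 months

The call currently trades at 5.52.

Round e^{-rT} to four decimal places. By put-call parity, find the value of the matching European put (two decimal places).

exp(−rT) = exp(−0.05·0.25) = 0.9876
Put-call parity: C − P = S − K·e^(−rT) = 320 − 340·0.9876 = 320 − 335.7840 = -15.7840
P = C − (C − P) = 5.52 − (-15.7840) = 21.3040

21.30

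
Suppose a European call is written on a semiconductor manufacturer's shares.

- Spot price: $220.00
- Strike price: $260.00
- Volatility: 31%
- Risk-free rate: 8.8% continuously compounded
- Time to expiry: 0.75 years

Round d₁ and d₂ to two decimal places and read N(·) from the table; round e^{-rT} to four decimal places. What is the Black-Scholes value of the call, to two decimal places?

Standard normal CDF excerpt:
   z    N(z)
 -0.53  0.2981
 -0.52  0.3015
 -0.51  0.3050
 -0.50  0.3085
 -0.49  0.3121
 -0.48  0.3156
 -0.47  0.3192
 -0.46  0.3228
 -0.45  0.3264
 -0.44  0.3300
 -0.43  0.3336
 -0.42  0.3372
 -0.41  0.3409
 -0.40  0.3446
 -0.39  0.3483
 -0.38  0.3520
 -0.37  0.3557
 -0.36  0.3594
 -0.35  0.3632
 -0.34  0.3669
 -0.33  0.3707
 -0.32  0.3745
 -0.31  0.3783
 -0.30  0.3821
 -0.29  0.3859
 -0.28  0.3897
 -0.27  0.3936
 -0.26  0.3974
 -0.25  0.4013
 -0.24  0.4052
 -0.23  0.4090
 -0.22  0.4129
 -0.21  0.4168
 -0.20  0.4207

$14.91

T = 0.75;  σ√T = 0.2685
d₁ = [ln(220/260) + (0.088 + ½·0.31²)·0.75] / (σ√T) = (-0.1671 + 0.1020) / 0.2685 = -0.2422 ⇒ -0.24
d₂ = -0.2422 − 0.2685 = -0.5106 ⇒ -0.51
exp(−rT) = exp(−0.088·0.75) = 0.9361
N(d₁) = N(-0.24) = 0.4052;  N(d₂) = N(-0.51) = 0.3050
C = 220·0.4052 − 260·0.9361·0.3050 = 89.1440 − 74.2327 = 14.9113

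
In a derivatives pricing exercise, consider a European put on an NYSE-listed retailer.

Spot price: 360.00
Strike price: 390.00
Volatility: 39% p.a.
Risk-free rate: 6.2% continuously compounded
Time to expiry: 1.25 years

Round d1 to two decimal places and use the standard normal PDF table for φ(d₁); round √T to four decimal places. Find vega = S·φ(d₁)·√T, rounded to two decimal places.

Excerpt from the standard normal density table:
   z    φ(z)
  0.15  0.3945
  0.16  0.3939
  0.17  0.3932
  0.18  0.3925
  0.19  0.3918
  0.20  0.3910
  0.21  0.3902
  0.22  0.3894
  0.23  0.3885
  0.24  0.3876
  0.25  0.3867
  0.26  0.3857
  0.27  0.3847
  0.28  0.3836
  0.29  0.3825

T = 1.25;  σ√T = 0.4360
d₁ = [ln(360/390) + (0.062 + ½·0.39²)·1.25] / (σ√T) = (-0.0800 + 0.1726) / 0.4360 = 0.2122 ⇒ 0.21
√T = √1.25 = 1.1180
φ(d₁) = φ(0.21) = 0.3902
vega = S·φ(d₁)·√T = 360·0.3902·1.1180 = 157.0477

157.05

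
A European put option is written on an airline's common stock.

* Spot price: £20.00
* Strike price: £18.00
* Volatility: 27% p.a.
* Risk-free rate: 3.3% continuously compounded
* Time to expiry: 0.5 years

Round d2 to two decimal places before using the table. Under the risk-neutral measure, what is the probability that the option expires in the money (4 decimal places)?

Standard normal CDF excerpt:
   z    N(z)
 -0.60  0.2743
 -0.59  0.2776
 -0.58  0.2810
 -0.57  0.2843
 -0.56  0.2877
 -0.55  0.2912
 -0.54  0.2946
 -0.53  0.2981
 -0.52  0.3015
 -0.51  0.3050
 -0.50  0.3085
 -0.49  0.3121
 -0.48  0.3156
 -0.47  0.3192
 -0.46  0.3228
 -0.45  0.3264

σ√T = 0.27·√0.5 = 0.1909
d₁ = [ln(20/18) + (0.033 + 0.27²/2)·0.5] / 0.1909 = [0.1054 + 0.0347] / 0.1909 = 0.7337 ≈ 0.73
d₂ = d₁ − σ√T = 0.7337 − 0.1909 = 0.5428 ≈ 0.54
Pr(exercise) under Q = N(−d₂) = N(-0.54) = 0.2946

0.2946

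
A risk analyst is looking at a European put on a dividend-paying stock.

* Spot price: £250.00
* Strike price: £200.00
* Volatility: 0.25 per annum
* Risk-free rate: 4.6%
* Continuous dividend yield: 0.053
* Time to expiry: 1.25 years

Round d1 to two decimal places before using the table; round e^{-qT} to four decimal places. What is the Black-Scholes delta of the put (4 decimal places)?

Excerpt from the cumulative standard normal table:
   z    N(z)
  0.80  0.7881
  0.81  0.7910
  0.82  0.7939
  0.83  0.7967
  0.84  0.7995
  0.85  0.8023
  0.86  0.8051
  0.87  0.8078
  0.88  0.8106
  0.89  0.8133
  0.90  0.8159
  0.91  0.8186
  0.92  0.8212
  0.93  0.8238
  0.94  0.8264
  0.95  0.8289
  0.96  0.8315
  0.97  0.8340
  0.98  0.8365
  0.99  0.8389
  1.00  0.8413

-0.1698

T = 1.25;  σ√T = 0.2795
d₁ = [ln(250/200) + (0.046 − 0.053 + 0.25²/2)·1.25] / 0.2795 = [0.2231 + 0.0303] / 0.2795 = 0.9068 → 0.91
N(d₁) = N(0.91) = 0.8186
Δ_put = exp(−qT)·(N(d₁) − 1) = 0.9359·(0.8186 − 1) = -0.1698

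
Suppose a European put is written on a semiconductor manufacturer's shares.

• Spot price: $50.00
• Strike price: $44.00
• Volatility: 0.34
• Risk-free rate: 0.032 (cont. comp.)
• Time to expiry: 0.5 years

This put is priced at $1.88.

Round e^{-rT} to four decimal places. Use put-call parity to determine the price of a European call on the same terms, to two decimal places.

$8.58

exp(−rT) = exp(−0.032·0.5) = 0.9841
Put-call parity: C − P = S − K·e^(−rT) = 50 − 44·0.9841 = 50 − 43.3004 = 6.6996
C = P + (C − P) = 1.88 + (6.6996) = 8.5796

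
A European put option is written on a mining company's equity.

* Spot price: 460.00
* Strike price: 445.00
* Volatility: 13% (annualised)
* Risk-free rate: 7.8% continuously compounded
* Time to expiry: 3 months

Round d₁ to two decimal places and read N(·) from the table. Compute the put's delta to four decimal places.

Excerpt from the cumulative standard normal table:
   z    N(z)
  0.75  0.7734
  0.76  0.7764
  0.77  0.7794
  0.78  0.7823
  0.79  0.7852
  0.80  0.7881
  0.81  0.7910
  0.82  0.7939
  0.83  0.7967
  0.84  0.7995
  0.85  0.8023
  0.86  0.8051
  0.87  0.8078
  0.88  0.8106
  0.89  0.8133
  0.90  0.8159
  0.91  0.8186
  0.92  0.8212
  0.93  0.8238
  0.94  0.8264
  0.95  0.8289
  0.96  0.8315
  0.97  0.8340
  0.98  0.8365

σ√T = 0.13 × 0.5000 = 0.0650
ln(S/K) + (r + σ²/2)T = ln(460/445) + (0.078 + 0.13²/2)·0.25 = 0.0332 + 0.0216 = 0.0548
d₁ = 0.0548 / 0.0650 = 0.8425 ⇒ 0.84
N(d₁) = N(0.84) = 0.7995
Δ_put = N(d₁) − 1 = 0.7995 − 1 = -0.2005

-0.2005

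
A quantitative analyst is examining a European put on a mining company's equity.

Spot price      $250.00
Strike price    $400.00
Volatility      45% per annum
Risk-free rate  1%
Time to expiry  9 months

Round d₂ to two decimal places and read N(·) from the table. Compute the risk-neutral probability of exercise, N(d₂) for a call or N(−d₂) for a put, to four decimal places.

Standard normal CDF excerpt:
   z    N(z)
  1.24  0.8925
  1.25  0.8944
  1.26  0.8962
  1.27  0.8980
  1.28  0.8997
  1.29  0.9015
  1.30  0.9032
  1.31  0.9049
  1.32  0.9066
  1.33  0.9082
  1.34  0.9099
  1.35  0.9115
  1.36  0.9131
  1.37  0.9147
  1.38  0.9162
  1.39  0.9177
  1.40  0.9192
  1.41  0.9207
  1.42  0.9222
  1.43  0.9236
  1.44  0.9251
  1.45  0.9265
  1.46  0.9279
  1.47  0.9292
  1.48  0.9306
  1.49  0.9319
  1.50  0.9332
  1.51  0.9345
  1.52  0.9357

T = 0.75;  σ√T = 0.3897
ln(S/K) + (r + σ²/2)T = ln(250/400) + (0.01 + 0.45²/2)·0.75 = -0.4700 + 0.0834 = -0.3866
d₁ = -0.3866 / 0.3897 = -0.9919 which rounds to -0.99
d₂ = d₁ − σ√T = -0.9919 − 0.3897 = -1.3816 which rounds to -1.38
Risk-neutral Pr[S_T < K] = N(−d₂) = N(1.38) = 0.9162

0.9162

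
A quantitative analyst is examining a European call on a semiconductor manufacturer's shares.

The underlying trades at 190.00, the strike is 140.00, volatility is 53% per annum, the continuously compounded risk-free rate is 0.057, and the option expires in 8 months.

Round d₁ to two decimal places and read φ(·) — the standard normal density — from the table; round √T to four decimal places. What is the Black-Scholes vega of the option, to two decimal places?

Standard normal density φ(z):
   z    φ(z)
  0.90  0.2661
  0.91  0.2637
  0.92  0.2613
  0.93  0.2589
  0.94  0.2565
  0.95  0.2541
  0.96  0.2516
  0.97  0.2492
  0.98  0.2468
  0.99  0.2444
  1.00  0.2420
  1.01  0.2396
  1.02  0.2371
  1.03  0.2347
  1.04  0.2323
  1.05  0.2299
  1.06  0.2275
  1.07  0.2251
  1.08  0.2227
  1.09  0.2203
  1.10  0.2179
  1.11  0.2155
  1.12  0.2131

37.17

σ√T = 0.53 × 0.8165 = 0.4327
d₁ = [ln(190/140) + (0.057 + 0.53²/2)·0.6667] / 0.4327 = [0.3054 + 0.1316] / 0.4327 = 1.0099 ⇒ 1.01
√T = √0.6667 = 0.8165
φ(d₁) = φ(1.01) = 0.2396
vega = S·φ(d₁)·√T = 190·0.2396·0.8165 = 37.1703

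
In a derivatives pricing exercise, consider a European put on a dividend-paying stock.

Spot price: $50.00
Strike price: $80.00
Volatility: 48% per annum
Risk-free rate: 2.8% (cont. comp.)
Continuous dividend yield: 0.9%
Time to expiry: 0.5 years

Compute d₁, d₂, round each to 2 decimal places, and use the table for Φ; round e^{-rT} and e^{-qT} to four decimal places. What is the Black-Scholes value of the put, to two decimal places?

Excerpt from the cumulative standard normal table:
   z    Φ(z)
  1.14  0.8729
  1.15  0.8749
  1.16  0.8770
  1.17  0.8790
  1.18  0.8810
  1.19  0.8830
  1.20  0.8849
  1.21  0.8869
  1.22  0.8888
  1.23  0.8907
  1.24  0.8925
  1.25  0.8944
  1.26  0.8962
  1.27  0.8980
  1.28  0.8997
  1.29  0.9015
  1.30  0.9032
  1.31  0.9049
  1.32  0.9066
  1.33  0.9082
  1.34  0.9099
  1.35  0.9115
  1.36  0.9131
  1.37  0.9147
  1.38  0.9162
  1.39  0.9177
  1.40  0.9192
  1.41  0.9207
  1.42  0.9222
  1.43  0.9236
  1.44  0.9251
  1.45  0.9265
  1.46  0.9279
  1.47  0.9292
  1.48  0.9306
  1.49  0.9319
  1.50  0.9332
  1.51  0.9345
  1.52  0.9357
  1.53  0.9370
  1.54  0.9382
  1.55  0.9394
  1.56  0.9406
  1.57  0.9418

σ√T = 0.48·√0.5 = 0.3394
d₁ = [ln(50/80) + (0.028 − 0.009 + ½·0.48²)·0.5] / (σ√T) = (-0.4700 + 0.0671) / 0.3394 = -1.1871 which rounds to -1.19
d₂ = -1.1871 − 0.3394 = -1.5265 which rounds to -1.53
exp(−qT) = exp(−0.009·0.5) = 0.9955;  exp(−rT) = exp(−0.028·0.5) = 0.9861
N(−d₂) = N(1.53) = 0.9370;  N(−d₁) = N(1.19) = 0.8830
P = 80·0.9861·0.9370 − 50·0.9955·0.8830 = 73.9181 − 43.9513 = 29.9667

$29.97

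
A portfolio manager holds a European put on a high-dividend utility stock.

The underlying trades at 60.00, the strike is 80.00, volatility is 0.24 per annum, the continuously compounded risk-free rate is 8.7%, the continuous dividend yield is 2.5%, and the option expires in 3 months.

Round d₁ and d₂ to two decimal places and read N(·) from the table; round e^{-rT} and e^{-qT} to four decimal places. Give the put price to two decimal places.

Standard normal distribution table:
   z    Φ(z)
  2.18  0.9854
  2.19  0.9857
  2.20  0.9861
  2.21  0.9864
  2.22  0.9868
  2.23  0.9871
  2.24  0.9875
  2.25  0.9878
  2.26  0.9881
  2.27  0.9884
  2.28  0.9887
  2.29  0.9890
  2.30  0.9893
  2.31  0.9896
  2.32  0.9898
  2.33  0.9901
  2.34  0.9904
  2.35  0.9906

18.69

T = 0.25;  σ√T = 0.1200
d₁ = [ln(60/80) + (0.087 − 0.025 + ½·0.24²)·0.25] / (σ√T) = (-0.2877 + 0.0227) / 0.1200 = -2.2082 which rounds to -2.21
d₂ = -2.2082 − 0.1200 = -2.3282 which rounds to -2.33
exp(−qT) = exp(−0.025·0.25) = 0.9938;  exp(−rT) = exp(−0.087·0.25) = 0.9785
N(−d₂) = N(2.33) = 0.9901;  N(−d₁) = N(2.21) = 0.9864
P = 80·0.9785·0.9901 − 60·0.9938·0.9864 = 77.5050 − 58.8171 = 18.6880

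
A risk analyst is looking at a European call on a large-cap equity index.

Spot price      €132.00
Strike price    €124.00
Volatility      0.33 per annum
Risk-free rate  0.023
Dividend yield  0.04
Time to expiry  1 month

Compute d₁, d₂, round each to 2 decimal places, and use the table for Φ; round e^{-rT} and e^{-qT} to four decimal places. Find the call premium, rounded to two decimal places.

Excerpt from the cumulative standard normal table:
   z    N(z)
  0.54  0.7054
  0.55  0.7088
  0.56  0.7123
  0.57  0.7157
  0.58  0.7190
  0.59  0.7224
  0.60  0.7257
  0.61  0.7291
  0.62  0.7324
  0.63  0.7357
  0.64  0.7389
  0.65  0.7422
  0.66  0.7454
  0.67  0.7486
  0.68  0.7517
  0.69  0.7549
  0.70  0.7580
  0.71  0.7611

€9.91

T = 0.08333;  σ√T = 0.0953
d₁ = [ln(132/124) + (0.023 − 0.04 + 0.33²/2)·0.08333] / 0.0953 = [0.0625 + 0.0031] / 0.0953 = 0.6891 ≈ 0.69
d₂ = d₁ − σ√T = 0.6891 − 0.0953 = 0.5938 ≈ 0.59
e^(−qT) = e^(−0.04·0.08333) = 0.9967;  e^(−rT) = e^(−0.023·0.08333) = 0.9981
N(d₁) = N(0.69) = 0.7549;  N(d₂) = N(0.59) = 0.7224
C = 132·0.9967·0.7549 − 124·0.9981·0.7224 = 99.3180 − 89.4074 = 9.9106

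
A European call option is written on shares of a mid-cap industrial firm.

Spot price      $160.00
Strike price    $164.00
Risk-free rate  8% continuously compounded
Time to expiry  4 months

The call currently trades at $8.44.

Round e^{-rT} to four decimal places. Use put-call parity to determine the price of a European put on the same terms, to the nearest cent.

exp(−rT) = exp(−0.08·0.3333) = 0.9737
Put-call parity: C − P = S − K·e^(−rT) = 160 − 164·0.9737 = 160 − 159.6868 = 0.3132
P = C − (C − P) = 8.44 − (0.3132) = 8.1268

$8.13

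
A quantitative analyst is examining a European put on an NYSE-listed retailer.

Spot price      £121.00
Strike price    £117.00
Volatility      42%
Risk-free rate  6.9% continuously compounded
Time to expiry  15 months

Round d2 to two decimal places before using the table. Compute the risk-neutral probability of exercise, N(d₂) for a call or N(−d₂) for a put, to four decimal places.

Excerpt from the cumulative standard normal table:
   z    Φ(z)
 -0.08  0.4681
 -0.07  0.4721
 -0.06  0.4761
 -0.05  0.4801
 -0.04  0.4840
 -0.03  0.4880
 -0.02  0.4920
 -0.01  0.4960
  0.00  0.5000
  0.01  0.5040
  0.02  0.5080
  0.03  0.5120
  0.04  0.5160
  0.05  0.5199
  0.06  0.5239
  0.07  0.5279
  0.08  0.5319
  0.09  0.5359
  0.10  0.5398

0.4920

σ√T = 0.42·√1.25 = 0.4696
ln(S/K) + (r + σ²/2)T = ln(121/117) + (0.069 + 0.42²/2)·1.25 = 0.0336 + 0.1965 = 0.2301
d₁ = 0.2301 / 0.4696 = 0.4901 ⇒ 0.49
d₂ = d₁ − σ√T = 0.4901 − 0.4696 = 0.0205 ⇒ 0.02
Pr(exercise) under Q = N(−d₂) = N(-0.02) = 0.4920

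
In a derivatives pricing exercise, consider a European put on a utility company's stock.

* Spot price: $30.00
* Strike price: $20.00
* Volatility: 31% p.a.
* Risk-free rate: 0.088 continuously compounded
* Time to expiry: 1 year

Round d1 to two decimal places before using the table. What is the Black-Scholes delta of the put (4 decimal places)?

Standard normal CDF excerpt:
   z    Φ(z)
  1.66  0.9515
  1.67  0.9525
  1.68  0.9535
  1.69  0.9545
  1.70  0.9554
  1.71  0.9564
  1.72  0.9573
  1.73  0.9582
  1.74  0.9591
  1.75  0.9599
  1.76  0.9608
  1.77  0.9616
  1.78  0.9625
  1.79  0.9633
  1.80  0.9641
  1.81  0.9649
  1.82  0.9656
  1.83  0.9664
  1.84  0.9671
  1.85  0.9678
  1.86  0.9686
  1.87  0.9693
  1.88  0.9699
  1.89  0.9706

T = 1;  σ√T = 0.3100
ln(S/K) + (r + σ²/2)T = ln(30/20) + (0.088 + 0.31²/2)·1 = 0.4055 + 0.1361 = 0.5415
d₁ = 0.5415 / 0.3100 = 1.7468 which rounds to 1.75
N(d₁) = N(1.75) = 0.9599
Δ_put = N(d₁) − 1 = 0.9599 − 1 = -0.0401

-0.0401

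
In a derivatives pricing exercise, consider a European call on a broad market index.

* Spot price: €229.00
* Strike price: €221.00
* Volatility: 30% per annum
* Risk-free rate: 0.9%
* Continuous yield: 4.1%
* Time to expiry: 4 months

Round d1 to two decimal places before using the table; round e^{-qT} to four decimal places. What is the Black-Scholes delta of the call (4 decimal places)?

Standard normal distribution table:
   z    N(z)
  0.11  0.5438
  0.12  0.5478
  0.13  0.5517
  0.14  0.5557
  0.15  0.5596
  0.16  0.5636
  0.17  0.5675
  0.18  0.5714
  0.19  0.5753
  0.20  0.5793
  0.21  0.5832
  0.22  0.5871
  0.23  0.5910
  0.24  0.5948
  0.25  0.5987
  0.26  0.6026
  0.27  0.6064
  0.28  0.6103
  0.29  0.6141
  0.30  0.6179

T = 0.3333;  σ√T = 0.1732
d₁ = [ln(229/221) + (0.009 − 0.041 + 0.3²/2)·0.3333] / 0.1732 = [0.0356 + 0.0043] / 0.1732 = 0.2303 ⇒ 0.23
N(d₁) = N(0.23) = 0.5910
Δ_call = exp(−qT)·N(d₁) = 0.9864·0.5910 = 0.5830

0.5830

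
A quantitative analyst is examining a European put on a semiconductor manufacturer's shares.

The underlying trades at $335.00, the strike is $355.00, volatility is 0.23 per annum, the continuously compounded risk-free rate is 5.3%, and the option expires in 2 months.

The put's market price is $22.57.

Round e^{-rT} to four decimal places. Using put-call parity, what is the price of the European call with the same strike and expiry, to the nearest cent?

e^(−rT) = e^(−0.053·0.1667) = 0.9912
Put-call parity: C − P = S − K·e^(−rT) = 335 − 355·0.9912 = 335 − 351.8760 = -16.8760
C = P + (C − P) = 22.57 + (-16.8760) = 5.6940

$5.69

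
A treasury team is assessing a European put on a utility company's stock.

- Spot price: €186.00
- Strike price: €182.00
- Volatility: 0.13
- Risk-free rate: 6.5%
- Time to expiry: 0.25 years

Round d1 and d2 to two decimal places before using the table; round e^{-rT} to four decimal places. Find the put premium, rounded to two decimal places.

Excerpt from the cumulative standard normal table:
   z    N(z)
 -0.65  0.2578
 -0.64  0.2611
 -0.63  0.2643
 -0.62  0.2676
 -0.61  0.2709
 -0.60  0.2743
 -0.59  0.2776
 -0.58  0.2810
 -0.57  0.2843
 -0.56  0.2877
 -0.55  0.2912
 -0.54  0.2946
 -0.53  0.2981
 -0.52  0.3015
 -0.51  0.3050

€2.37

σ√T = 0.13 × 0.5000 = 0.0650
d₁ = [ln(186/182) + (0.065 + 0.13²/2)·0.25] / 0.0650 = [0.0217 + 0.0184] / 0.0650 = 0.6170 which rounds to 0.62
d₂ = d₁ − σ√T = 0.6170 − 0.0650 = 0.5520 which rounds to 0.55
e^(−rT) = e^(−0.065·0.25) = 0.9839
N(−d₂) = N(-0.55) = 0.2912;  N(−d₁) = N(-0.62) = 0.2676
P = 182·0.9839·0.2912 − 186·0.2676 = 52.1451 − 49.7736 = 2.3715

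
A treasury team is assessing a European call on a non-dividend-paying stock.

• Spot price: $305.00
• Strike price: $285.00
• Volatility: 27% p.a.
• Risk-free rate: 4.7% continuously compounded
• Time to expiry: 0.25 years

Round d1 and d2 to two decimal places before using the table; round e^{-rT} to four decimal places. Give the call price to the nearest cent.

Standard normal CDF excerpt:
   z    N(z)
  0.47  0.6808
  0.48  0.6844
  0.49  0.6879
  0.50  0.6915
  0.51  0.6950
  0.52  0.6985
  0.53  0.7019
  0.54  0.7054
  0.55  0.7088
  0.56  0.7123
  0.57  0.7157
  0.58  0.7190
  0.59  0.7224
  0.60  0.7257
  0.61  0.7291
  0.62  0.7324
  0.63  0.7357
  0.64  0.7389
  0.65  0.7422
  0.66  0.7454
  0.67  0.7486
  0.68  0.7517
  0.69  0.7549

$30.60

σ√T = 0.27 × 0.5000 = 0.1350
d₁ = [ln(305/285) + (0.047 + 0.27²/2)·0.25] / 0.1350 = [0.0678 + 0.0209] / 0.1350 = 0.6569 which rounds to 0.66
d₂ = d₁ − σ√T = 0.6569 − 0.1350 = 0.5219 which rounds to 0.52
e^(−rT) = e^(−0.047·0.25) = 0.9883
C = 305·N(0.66) − 285·0.9883·N(0.52) = 305·0.7454 − 285·0.9883·0.6985 = 227.3470 − 196.7434 = 30.6036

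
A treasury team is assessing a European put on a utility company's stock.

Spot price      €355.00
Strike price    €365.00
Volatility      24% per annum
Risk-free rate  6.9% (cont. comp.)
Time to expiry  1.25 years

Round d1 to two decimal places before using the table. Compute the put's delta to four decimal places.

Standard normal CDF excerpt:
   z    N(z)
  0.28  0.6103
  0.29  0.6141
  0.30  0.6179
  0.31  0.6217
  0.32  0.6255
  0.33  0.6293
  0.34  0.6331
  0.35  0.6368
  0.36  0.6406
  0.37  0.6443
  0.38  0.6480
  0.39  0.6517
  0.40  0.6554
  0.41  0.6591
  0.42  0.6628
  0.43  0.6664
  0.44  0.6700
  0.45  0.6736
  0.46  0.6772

T = 1.25;  σ√T = 0.2683
d₁ = [ln(355/365) + (0.069 + 0.24²/2)·1.25] / 0.2683 = [-0.0278 + 0.1222] / 0.2683 = 0.3521 which rounds to 0.35
N(d₁) = N(0.35) = 0.6368
Δ_put = N(d₁) − 1 = 0.6368 − 1 = -0.3632

-0.3632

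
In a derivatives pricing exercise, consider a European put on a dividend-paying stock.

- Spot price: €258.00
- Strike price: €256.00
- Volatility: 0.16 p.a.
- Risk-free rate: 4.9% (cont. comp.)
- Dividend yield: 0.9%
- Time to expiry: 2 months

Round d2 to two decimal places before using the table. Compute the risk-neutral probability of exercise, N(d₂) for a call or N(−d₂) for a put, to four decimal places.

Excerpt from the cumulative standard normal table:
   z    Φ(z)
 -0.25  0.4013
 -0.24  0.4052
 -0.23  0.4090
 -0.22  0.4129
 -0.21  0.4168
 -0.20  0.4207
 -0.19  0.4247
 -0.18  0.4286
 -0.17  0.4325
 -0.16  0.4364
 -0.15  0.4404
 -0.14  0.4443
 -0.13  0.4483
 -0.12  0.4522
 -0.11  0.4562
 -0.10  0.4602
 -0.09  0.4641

0.4247

σ√T = 0.16 × 0.4082 = 0.0653
ln(S/K) + (r − q + σ²/2)T = ln(258/256) + (0.049 − 0.009 + 0.16²/2)·0.1667 = 0.0078 + 0.0088 = 0.0166
d₁ = 0.0166 / 0.0653 = 0.2539 ≈ 0.25
d₂ = d₁ − σ√T = 0.2539 − 0.0653 = 0.1885 ≈ 0.19
Risk-neutral Pr[S_T < K] = N(−d₂) = N(-0.19) = 0.4247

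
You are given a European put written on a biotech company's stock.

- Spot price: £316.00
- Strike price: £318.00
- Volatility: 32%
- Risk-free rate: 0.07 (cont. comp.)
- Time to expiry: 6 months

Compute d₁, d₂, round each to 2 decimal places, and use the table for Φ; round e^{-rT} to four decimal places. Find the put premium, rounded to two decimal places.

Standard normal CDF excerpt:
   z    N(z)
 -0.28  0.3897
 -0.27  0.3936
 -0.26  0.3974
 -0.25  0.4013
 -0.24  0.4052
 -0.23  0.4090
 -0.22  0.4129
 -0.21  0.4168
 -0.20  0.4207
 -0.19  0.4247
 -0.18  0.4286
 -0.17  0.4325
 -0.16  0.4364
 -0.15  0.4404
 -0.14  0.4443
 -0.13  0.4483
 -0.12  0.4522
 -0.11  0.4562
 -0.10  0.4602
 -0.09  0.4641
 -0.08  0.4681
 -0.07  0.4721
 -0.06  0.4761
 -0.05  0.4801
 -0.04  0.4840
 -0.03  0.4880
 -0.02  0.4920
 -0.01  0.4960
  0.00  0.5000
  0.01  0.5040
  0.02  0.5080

σ√T = 0.32·√0.5 = 0.2263
d₁ = [ln(316/318) + (0.07 + 0.32²/2)·0.5] / 0.2263 = [-0.0063 + 0.0606] / 0.2263 = 0.2399 ≈ 0.24
d₂ = d₁ − σ√T = 0.2399 − 0.2263 = 0.0137 ≈ 0.01
exp(−rT) = exp(−0.07·0.5) = 0.9656
N(−d₂) = N(-0.01) = 0.4960;  N(−d₁) = N(-0.24) = 0.4052
P = 318·0.9656·0.4960 − 316·0.4052 = 152.3022 − 128.0432 = 24.2590

£24.26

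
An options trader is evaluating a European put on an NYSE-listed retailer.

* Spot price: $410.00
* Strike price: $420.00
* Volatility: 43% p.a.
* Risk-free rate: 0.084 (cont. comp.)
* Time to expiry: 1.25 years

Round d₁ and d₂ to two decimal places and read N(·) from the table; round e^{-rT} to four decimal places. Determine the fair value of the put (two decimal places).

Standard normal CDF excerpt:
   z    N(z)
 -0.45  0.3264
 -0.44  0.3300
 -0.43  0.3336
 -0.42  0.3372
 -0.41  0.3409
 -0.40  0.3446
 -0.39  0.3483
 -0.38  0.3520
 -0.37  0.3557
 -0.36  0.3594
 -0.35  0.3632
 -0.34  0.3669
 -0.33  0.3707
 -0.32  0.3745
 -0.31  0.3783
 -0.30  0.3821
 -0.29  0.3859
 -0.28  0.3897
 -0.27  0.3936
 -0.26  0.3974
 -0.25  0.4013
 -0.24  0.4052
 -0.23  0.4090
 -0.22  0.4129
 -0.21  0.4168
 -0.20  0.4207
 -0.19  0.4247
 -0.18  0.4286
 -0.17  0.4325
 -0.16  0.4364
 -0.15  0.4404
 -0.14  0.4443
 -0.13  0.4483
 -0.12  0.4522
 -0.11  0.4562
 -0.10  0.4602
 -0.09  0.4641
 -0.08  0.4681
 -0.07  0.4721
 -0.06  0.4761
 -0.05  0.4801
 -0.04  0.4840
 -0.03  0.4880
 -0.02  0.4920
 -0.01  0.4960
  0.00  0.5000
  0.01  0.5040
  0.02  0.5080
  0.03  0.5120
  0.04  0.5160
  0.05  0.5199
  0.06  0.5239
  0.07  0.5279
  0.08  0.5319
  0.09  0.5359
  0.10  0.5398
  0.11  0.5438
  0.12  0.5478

$59.84

σ√T = 0.43 × 1.1180 = 0.4808
ln(S/K) + (r + σ²/2)T = ln(410/420) + (0.084 + 0.43²/2)·1.25 = -0.0241 + 0.2206 = 0.1965
d₁ = 0.1965 / 0.4808 = 0.4087 which rounds to 0.41
d₂ = d₁ − σ√T = 0.4087 − 0.4808 = -0.0721 which rounds to -0.07
exp(−rT) = exp(−0.084·1.25) = 0.9003
P = 420·0.9003·N(0.07) − 410·N(-0.41) = 420·0.9003·0.5279 − 410·0.3409 = 199.6127 − 139.7690 = 59.8437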